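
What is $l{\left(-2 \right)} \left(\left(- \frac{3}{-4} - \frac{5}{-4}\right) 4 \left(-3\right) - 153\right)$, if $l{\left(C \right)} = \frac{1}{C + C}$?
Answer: $\frac{177}{4} \approx 44.25$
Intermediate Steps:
$l{\left(C \right)} = \frac{1}{2 C}$
$l{\left(-2 \right)} \left(\left(- \frac{3}{-4} - \frac{5}{-4}\right) 4 \left(-3\right) - 153\right) = \frac{1}{2 \left(-2\right)} \left(\left(- \frac{3}{-4} - \frac{5}{-4}\right) 4 \left(-3\right) - 153\right) = \frac{1}{2} \left(- \frac{1}{2}\right) \left(\left(\left(-3\right) \left(- \frac{1}{4}\right) - - \frac{5}{4}\right) 4 \left(-3\right) - 153\right) = - \frac{\left(\frac{3}{4} + \frac{5}{4}\right) 4 \left(-3\right) - 153}{4} = - \frac{2 \cdot 4 \left(-3\right) - 153}{4} = - \frac{8 \left(-3\right) - 153}{4} = - \frac{-24 - 153}{4} = \left(- \frac{1}{4}\right) \left(-177\right) = \frac{177}{4}$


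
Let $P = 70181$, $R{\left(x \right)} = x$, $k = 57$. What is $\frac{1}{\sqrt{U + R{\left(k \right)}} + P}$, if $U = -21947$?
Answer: $\frac{70181}{4925394651} - \frac{i \sqrt{21890}}{4925394651} \approx 1.4249 \cdot 10^{-5} - 3.0039 \cdot 10^{-8} i$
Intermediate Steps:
$\frac{1}{\sqrt{U + R{\left(k \right)}} + P} = \frac{1}{\sqrt{-21947 + 57} + 70181} = \frac{1}{\sqrt{-21890} + 70181} = \frac{1}{i \sqrt{21890} + 70181} = \frac{1}{70181 + i \sqrt{21890}}$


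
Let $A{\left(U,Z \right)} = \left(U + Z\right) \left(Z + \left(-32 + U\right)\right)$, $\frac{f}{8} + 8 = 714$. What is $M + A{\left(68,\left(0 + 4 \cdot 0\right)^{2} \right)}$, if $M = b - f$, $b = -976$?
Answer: $-4176$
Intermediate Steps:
$f = 5648$ ($f = -64 + 8 \cdot 714 = -64 + 5712 = 5648$)
$A{\left(U,Z \right)} = \left(U + Z\right) \left(-32 + U + Z\right)$
$M = -6624$ ($M = -976 - 5648 = -6624$)
$M + A{\left(68,\left(0 + 4 \cdot 0\right)^{2} \right)} = -6624 + \left(68^{2} + \left(\left(0 + 4 \cdot 0\right)^{2}\right)^{2} - 2176 - 32 \left(0 + 4 \cdot 0\right)^{2} + 2 \cdot 68 \left(0 + 4 \cdot 0\right)^{2}\right) = -6624 + \left(4624 + \left(\left(0 + 0\right)^{2}\right)^{2} - 2176 - 32 \left(0 + 0\right)^{2} + 2 \cdot 68 \left(0 + 0\right)^{2}\right) = -6624 + \left(4624 + \left(0^{2}\right)^{2} - 2176 - 32 \cdot 0^{2} + 2 \cdot 68 \cdot 0^{2}\right) = -6624 + \left(4624 + 0^{2} - 2176 - 0 + 2 \cdot 68 \cdot 0\right) = -6624 + \left(4624 + 0 - 2176 + 0 + 0\right) = -6624 + 2448 = -4176$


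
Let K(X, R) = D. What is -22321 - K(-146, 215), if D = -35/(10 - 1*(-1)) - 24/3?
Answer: -245408/11 ≈ -22310.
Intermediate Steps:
D = -123/11 (D = -35/(10 + 1) - 24*⅓ = -35/11 - 8 = -123/11 ≈ -11.182)
K(X, R) = -123/11
-22321 - K(-146, 215) = -22321 - 1*(-123/11) = -22321 + 123/11 = -245408/11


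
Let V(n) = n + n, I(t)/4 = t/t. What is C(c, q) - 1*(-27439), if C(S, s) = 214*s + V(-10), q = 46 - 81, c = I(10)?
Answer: 19929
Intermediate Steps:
I(t) = 4 (I(t) = 4*(t/t) = 4*1 = 4)
c = 4
V(n) = 2*n
q = -35
C(S, s) = -20 + 214*s (C(S, s) = 214*s + 2*(-10) = 214*s - 20 = -20 + 214*s)
C(c, q) - 1*(-27439) = (-20 + 214*(-35)) - 1*(-27439) = (-20 - 7490) + 27439 = -7510 + 27439 = 19929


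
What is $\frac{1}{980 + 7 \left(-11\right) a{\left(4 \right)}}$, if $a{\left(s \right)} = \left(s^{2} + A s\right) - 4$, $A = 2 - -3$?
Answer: $- \frac{1}{1484} \approx -0.00067385$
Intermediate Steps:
$A = 5$ ($A = 2 + 3 = 5$)
$a{\left(s \right)} = -4 + s^{2} + 5 s$ ($a{\left(s \right)} = \left(s^{2} + 5 s\right) - 4 = -4 + s^{2} + 5 s$)
$\frac{1}{980 + 7 \left(-11\right) a{\left(4 \right)}} = \frac{1}{980 + 7 \left(-11\right) \left(-4 + 4^{2} + 5 \cdot 4\right)} = \frac{1}{980 - 77 \left(-4 + 16 + 20\right)} = \frac{1}{980 - 2464} = \frac{1}{-1484} = - \frac{1}{1484}$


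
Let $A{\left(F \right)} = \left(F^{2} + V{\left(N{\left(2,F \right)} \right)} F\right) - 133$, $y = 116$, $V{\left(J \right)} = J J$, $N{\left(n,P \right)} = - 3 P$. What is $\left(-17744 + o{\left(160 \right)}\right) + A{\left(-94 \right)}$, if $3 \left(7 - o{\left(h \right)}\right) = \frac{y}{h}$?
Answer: $- \frac{898114829}{120} \approx -7.4843 \cdot 10^{6}$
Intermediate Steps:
$V{\left(J \right)} = J^{2}$
$o{\left(h \right)} = 7 - \frac{116}{3 h}$ ($o{\left(h \right)} = 7 - \frac{116 \frac{1}{h}}{3} = 7 - \frac{116}{3 h}$)
$A{\left(F \right)} = -133 + F^{2} + 9 F^{3}$ ($A{\left(F \right)} = \left(F^{2} + \left(- 3 F\right)^{2} F\right) - 133 = \left(F^{2} + 9 F^{2} F\right) - 133 = \left(F^{2} + 9 F^{3}\right) - 133 = -133 + F^{2} + 9 F^{3}$)
$\left(-17744 + o{\left(160 \right)}\right) + A{\left(-94 \right)} = \left(-17744 + \left(7 - \frac{116}{3 \cdot 160}\right)\right) + \left(-133 + \left(-94\right)^{2} + 9 \left(-94\right)^{3}\right) = \left(-17744 + \left(7 - \frac{29}{120}\right)\right) + \left(-133 + 8836 + 9 \left(-830584\right)\right) = \left(-17744 + \left(7 - \frac{29}{120}\right)\right) - 7466553 = \left(-17744 + \frac{811}{120}\right) - 7466553 = - \frac{2128469}{120} - 7466553 = - \frac{898114829}{120}$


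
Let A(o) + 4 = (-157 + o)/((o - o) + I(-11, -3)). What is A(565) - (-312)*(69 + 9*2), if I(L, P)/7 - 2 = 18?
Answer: 950002/35 ≈ 27143.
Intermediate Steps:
I(L, P) = 140 (I(L, P) = 14 + 7*18 = 14 + 126 = 140)
A(o) = -717/140 + o/140 (A(o) = -4 + (-157 + o)/((o - o) + 140) = -4 + (-157 + o)/(0 + 140) = -4 + (-157 + o)/140 = -4 + (-157 + o)*(1/140) = -4 + (-157/140 + o/140) = -717/140 + o/140)
A(565) - (-312)*(69 + 9*2) = (-717/140 + (1/140)*565) - (-312)*(69 + 9*2) = (-717/140 + 113/28) - (-312)*(69 + 18) = -38/35 - (-312)*87 = -38/35 - 1*(-27144) = -38/35 + 27144 = 950002/35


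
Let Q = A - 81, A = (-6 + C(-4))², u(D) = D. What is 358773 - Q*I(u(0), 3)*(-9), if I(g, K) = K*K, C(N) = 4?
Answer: 352536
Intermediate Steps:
A = 4 (A = (-6 + 4)² = (-2)² = 4)
I(g, K) = K²
Q = -77 (Q = 4 - 81 = -77)
358773 - Q*I(u(0), 3)*(-9) = 358773 - (-77)*3²*(-9) = 358773 - (-77)*9*(-9) = 358773 - (-77)*(-81) = 358773 - 1*6237 = 358773 - 6237 = 352536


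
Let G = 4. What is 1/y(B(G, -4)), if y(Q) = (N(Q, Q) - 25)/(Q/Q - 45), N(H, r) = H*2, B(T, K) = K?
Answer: 4/3 ≈ 1.3333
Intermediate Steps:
N(H, r) = 2*H
y(Q) = 25/44 - Q/22 (y(Q) = (2*Q - 25)/(Q/Q - 45) = (-25 + 2*Q)/(1 - 45) = (-25 + 2*Q)/(-44) = (-25 + 2*Q)*(-1/44) = 25/44 - Q/22)
1/y(B(G, -4)) = 1/(25/44 - 1/22*(-4)) = 1/(25/44 + 2/11) = 1/(3/4) = 4/3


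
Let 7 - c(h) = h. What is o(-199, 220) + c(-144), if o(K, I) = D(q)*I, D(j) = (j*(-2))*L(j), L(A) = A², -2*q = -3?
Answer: -1334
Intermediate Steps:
q = 3/2 (q = -½*(-3) = 3/2 ≈ 1.5000)
c(h) = 7 - h
D(j) = -2*j³ (D(j) = (j*(-2))*j² = (-2*j)*j² = -2*j³)
o(K, I) = -27*I/4 (o(K, I) = (-2*(3/2)³)*I = (-2*27/8)*I = -27*I/4)
o(-199, 220) + c(-144) = -27/4*220 + (7 - 1*(-144)) = -1485 + (7 + 144) = -1485 + 151 = -1334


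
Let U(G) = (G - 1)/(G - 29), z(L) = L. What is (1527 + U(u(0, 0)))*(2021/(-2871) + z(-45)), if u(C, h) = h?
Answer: -5810769344/83259 ≈ -69792.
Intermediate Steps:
U(G) = (-1 + G)/(-29 + G)
(1527 + U(u(0, 0)))*(2021/(-2871) + z(-45)) = (1527 + (-1 + 0)/(-29 + 0))*(2021/(-2871) - 45) = (1527 - 1/(-29))*(2021*(-1/2871) - 45) = (1527 - 1/29*(-1))*(-2021/2871 - 45) = (1527 + 1/29)*(-131216/2871) = (44284/29)*(-131216/2871) = -5810769344/83259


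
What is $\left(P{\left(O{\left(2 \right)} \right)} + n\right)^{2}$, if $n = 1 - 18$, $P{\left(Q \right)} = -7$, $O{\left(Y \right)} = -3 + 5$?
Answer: $576$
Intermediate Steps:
$O{\left(Y \right)} = 2$
$n = -17$ ($n = 1 - 18 = -17$)
$\left(P{\left(O{\left(2 \right)} \right)} + n\right)^{2} = \left(-7 - 17\right)^{2} = \left(-24\right)^{2} = 576$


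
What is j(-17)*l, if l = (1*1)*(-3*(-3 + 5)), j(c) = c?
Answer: 102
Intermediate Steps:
l = -6 (l = 1*(-3*2) = 1*(-6) = -6)
j(-17)*l = -17*(-6) = 102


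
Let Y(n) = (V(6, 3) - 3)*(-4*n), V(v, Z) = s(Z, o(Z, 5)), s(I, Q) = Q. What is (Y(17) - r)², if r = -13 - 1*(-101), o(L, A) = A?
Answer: 50176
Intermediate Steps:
V(v, Z) = 5
Y(n) = -8*n (Y(n) = (5 - 3)*(-4*n) = 2*(-4*n) = -8*n)
r = 88 (r = -13 + 101 = 88)
(Y(17) - r)² = (-8*17 - 1*88)² = (-136 - 88)² = (-224)² = 50176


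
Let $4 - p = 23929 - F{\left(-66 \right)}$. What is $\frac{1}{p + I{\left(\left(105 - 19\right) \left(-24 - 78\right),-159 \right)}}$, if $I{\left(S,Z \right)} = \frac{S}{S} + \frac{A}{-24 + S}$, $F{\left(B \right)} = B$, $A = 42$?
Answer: $- \frac{1466}{35169347} \approx -4.1684 \cdot 10^{-5}$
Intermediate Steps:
$I{\left(S,Z \right)} = 1 + \frac{42}{-24 + S}$ ($I{\left(S,Z \right)} = \frac{S}{S} + \frac{42}{-24 + S} = 1 + \frac{42}{-24 + S}$)
$p = -23991$ ($p = 4 - \left(23929 - -66\right) = 4 - \left(23929 + 66\right) = 4 - 23995 = -23991$)
$\frac{1}{p + I{\left(\left(105 - 19\right) \left(-24 - 78\right),-159 \right)}} = \frac{1}{-23991 + \frac{18 + \left(105 - 19\right) \left(-24 - 78\right)}{-24 + \left(105 - 19\right) \left(-24 - 78\right)}} = \frac{1}{-23991 + \frac{18 + 86 \left(-102\right)}{-24 + 86 \left(-102\right)}} = \frac{1}{-23991 + \frac{18 - 8772}{-24 - 8772}} = \frac{1}{-23991 + \frac{1}{-8796} \left(-8754\right)} = \frac{1}{-23991 - - \frac{1459}{1466}} = \frac{1}{-23991 + \frac{1459}{1466}} = \frac{1}{- \frac{35169347}{1466}} = - \frac{1466}{35169347}$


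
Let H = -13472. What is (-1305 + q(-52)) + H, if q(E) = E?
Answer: -14829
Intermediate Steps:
(-1305 + q(-52)) + H = (-1305 - 52) - 13472 = -1357 - 13472 = -14829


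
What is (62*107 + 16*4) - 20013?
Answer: -13315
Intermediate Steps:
(62*107 + 16*4) - 20013 = (6634 + 64) - 20013 = 6698 - 20013 = -13315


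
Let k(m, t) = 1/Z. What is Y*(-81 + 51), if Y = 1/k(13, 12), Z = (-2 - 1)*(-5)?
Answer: -450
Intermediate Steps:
Z = 15 (Z = -3*(-5) = 15)
k(m, t) = 1/15
Y = 15 (Y = 1/(1/15) = 15)
Y*(-81 + 51) = 15*(-81 + 51) = 15*(-30) = -450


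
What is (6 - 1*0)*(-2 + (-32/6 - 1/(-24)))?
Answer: -175/4 ≈ -43.750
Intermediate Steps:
(6 - 1*0)*(-2 + (-32/6 - 1/(-24))) = (6 + 0)*(-2 + (-32*1/6 - 1*(-1/24))) = 6*(-2 + (-16/3 + 1/24)) = 6*(-2 - 127/24) = 6*(-175/24) = -175/4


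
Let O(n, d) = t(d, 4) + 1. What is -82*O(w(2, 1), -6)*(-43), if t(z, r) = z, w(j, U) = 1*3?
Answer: -17630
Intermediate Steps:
w(j, U) = 3
O(n, d) = 1 + d (O(n, d) = d + 1 = 1 + d)
-82*O(w(2, 1), -6)*(-43) = -82*(1 - 6)*(-43) = -82*(-5)*(-43) = 410*(-43) = -17630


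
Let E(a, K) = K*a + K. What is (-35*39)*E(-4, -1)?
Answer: -4095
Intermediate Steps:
E(a, K) = K + K*a
(-35*39)*E(-4, -1) = (-35*39)*(-(1 - 4)) = -(-1365)*(-3) = -1365*3 = -4095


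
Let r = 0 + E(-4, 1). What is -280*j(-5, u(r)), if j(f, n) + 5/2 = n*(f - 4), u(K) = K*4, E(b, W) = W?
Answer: 10780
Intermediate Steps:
r = 1 (r = 0 + 1 = 1)
u(K) = 4*K
j(f, n) = -5/2 + n*(-4 + f) (j(f, n) = -5/2 + n*(f - 4) = -5/2 + n*(-4 + f))
-280*j(-5, u(r)) = -280*(-5/2 - 16 - 20) = -280*(-77/2) = 10780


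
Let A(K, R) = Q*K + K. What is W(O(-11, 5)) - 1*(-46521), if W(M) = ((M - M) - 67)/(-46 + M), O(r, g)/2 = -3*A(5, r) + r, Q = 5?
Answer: 11537275/248 ≈ 46521.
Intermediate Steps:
A(K, R) = 6*K (A(K, R) = 5*K + K = 6*K)
O(r, g) = -180 + 2*r (O(r, g) = 2*(-18*5 + r) = 2*(-3*30 + r) = 2*(-90 + r) = -180 + 2*r)
W(M) = -67/(-46 + M) (W(M) = (0 - 67)/(-46 + M) = -67/(-46 + M))
W(O(-11, 5)) - 1*(-46521) = -67/(-46 + (-180 + 2*(-11))) - 1*(-46521) = -67/(-46 + (-180 - 22)) + 46521 = -67/(-46 - 202) + 46521 = -67/(-248) + 46521 = -67*(-1/248) + 46521 = 67/248 + 46521 = 11537275/248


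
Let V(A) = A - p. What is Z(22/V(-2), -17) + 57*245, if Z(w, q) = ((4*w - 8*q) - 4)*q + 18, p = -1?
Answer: 13235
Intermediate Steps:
V(A) = 1 + A (V(A) = A - 1*(-1) = A + 1 = 1 + A)
Z(w, q) = 18 + q*(-4 - 8*q + 4*w) (Z(w, q) = ((-8*q + 4*w) - 4)*q + 18 = (-4 - 8*q + 4*w)*q + 18 = q*(-4 - 8*q + 4*w) + 18 = 18 + q*(-4 - 8*q + 4*w))
Z(22/V(-2), -17) + 57*245 = (18 - 8*(-17)² - 4*(-17) + 4*(-17)*(22/(1 - 2))) + 57*245 = (18 - 8*289 + 68 + 4*(-17)*(22/(-1))) + 13965 = (18 - 2312 + 68 + 4*(-17)*(22*(-1))) + 13965 = (18 - 2312 + 68 + 4*(-17)*(-22)) + 13965 = (18 - 2312 + 68 + 1496) + 13965 = -730 + 13965 = 13235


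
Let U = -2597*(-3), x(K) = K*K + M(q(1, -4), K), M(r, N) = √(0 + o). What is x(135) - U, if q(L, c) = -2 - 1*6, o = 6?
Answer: 10434 + √6 ≈ 10436.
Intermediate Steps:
q(L, c) = -8 (q(L, c) = -2 - 6 = -8)
M(r, N) = √6 (M(r, N) = √(0 + 6) = √6)
x(K) = √6 + K² (x(K) = K*K + √6 = K² + √6 = √6 + K²)
U = 7791
x(135) - U = (√6 + 135²) - 1*7791 = (√6 + 18225) - 7791 = (18225 + √6) - 7791 = 10434 + √6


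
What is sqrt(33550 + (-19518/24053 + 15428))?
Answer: 2*sqrt(7083899036187)/24053 ≈ 221.31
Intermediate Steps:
sqrt(33550 + (-19518/24053 + 15428)) = sqrt(33550 + 371070166/24053) = sqrt(1178048316/24053) = 2*sqrt(7083899036187)/24053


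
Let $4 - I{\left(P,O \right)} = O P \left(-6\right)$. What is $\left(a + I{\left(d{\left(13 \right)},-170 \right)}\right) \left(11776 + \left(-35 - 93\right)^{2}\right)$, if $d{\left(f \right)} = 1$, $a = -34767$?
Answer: $-1007649280$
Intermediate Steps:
$I{\left(P,O \right)} = 4 + 6 O P$ ($I{\left(P,O \right)} = 4 - O P \left(-6\right) = 4 - - 6 O P = 4 + 6 O P$)
$\left(a + I{\left(d{\left(13 \right)},-170 \right)}\right) \left(11776 + \left(-35 - 93\right)^{2}\right) = \left(-34767 + \left(4 + 6 \left(-170\right) 1\right)\right) \left(11776 + \left(-35 - 93\right)^{2}\right) = \left(-34767 + \left(4 - 1020\right)\right) \left(11776 + \left(-128\right)^{2}\right) = \left(-34767 - 1016\right) \left(11776 + 16384\right) = \left(-35783\right) 28160 = -1007649280$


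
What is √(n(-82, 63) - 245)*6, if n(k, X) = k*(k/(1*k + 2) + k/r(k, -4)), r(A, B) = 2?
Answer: 3*√303295/5 ≈ 330.43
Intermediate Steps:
n(k, X) = k*(k/2 + k/(2 + k)) (n(k, X) = k*(k/(1*k + 2) + k/2) = k*(k/(k + 2) + k*(½)) = k*(k/(2 + k) + k/2) = k*(k/2 + k/(2 + k)))
√(n(-82, 63) - 245)*6 = √((½)*(-82)²*(4 - 82)/(2 - 82) - 245)*6 = √((½)*6724*(-78)/(-80) - 245)*6 = √((½)*6724*(-1/80)*(-78) - 245)*6 = √(65559/20 - 245)*6 = √(60659/20)*6 = (√303295/10)*6 = 3*√303295/5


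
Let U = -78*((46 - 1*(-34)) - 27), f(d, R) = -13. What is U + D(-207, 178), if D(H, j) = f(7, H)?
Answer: -4147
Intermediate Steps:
D(H, j) = -13
U = -4134 (U = -78*((46 + 34) - 27) = -78*(80 - 27) = -78*53 = -4134)
U + D(-207, 178) = -4134 - 13 = -4147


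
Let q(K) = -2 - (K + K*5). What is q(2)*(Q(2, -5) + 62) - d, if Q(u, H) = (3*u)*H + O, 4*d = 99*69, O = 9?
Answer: -9127/4 ≈ -2281.8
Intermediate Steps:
q(K) = -2 - 6*K (q(K) = -2 - (K + 5*K) = -2 - 6*K)
d = 6831/4 (d = (99*69)/4 = (¼)*6831 = 6831/4 ≈ 1707.8)
Q(u, H) = 9 + 3*H*u (Q(u, H) = (3*u)*H + 9 = 3*H*u + 9 = 9 + 3*H*u)
q(2)*(Q(2, -5) + 62) - d = (-2 - 6*2)*((9 + 3*(-5)*2) + 62) - 1*6831/4 = (-2 - 12)*((9 - 30) + 62) - 6831/4 = -14*(-21 + 62) - 6831/4 = -14*41 - 6831/4 = -574 - 6831/4 = -9127/4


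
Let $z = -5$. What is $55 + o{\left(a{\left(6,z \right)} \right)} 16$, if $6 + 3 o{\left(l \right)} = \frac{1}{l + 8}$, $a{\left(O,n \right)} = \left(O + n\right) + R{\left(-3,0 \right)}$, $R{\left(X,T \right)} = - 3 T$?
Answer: $\frac{637}{27} \approx 23.593$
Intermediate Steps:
$a{\left(O,n \right)} = O + n$ ($a{\left(O,n \right)} = \left(O + n\right) - 0 = \left(O + n\right) + 0 = O + n$)
$o{\left(l \right)} = -2 + \frac{1}{3 \left(8 + l\right)}$ ($o{\left(l \right)} = -2 + \frac{1}{3 \left(l + 8\right)} = -2 + \frac{1}{3 \left(8 + l\right)}$)
$55 + o{\left(a{\left(6,z \right)} \right)} 16 = 55 + \frac{-47 - 6 \left(6 - 5\right)}{3 \left(8 + \left(6 - 5\right)\right)} 16 = 55 + \frac{-47 - 6}{3 \left(8 + 1\right)} 16 = 55 + \frac{-47 - 6}{3 \cdot 9} \cdot 16 = 55 + \frac{1}{3} \cdot \frac{1}{9} \left(-53\right) 16 = 55 - \frac{848}{27} = \frac{637}{27}$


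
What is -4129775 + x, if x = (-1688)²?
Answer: -1280431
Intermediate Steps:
x = 2849344
-4129775 + x = -4129775 + 2849344 = -1280431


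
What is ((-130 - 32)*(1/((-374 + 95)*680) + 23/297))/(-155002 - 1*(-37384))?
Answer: 484807/4545543640 ≈ 0.00010666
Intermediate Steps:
((-130 - 32)*(1/((-374 + 95)*680) + 23/297))/(-155002 - 1*(-37384)) = (-162*((1/680)/(-279) + 23*(1/297)))/(-155002 + 37384) = -162*(-1/279*1/680 + 23/297)/(-117618) = -162*(-1/189720 + 23/297)*(-1/117618) = -162*484807/6260760*(-1/117618) = -1454421/115940*(-1/117618) = 484807/4545543640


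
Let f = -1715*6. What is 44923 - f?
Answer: 55213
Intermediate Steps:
f = -10290
44923 - f = 44923 - 1*(-10290) = 44923 + 10290 = 55213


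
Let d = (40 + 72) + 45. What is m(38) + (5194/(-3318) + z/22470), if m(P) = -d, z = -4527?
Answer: -281831833/1775130 ≈ -158.77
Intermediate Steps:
d = 157 (d = 112 + 45 = 157)
m(P) = -157 (m(P) = -1*157 = -157)
m(38) + (5194/(-3318) + z/22470) = -157 + (5194/(-3318) - 4527/22470) = -157 + (5194*(-1/3318) - 4527*1/22470) = -157 + (-371/237 - 1509/7490) = -157 - 3136423/1775130 = -281831833/1775130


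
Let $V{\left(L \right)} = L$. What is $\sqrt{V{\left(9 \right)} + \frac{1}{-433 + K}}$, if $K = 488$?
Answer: $\frac{4 \sqrt{1705}}{55} \approx 3.003$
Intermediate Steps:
$\sqrt{V{\left(9 \right)} + \frac{1}{-433 + K}} = \sqrt{9 + \frac{1}{-433 + 488}} = \sqrt{9 + \frac{1}{55}} = \sqrt{\frac{496}{55}} = \frac{4 \sqrt{1705}}{55}$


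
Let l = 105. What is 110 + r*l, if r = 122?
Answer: 12920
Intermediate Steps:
110 + r*l = 110 + 122*105 = 110 + 12810 = 12920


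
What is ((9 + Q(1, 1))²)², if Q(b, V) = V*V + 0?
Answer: 10000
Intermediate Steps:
Q(b, V) = V² (Q(b, V) = V² + 0 = V²)
((9 + Q(1, 1))²)² = ((9 + 1²)²)² = ((9 + 1)²)² = (10²)² = 100² = 10000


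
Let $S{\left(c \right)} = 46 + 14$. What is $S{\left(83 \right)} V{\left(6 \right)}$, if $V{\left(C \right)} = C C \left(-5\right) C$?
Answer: $-64800$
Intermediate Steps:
$S{\left(c \right)} = 60$
$V{\left(C \right)} = - 5 C^{3}$ ($V{\left(C \right)} = C^{2} \left(-5\right) C = - 5 C^{2} C = - 5 C^{3}$)
$S{\left(83 \right)} V{\left(6 \right)} = 60 \left(- 5 \cdot 6^{3}\right) = 60 \left(\left(-5\right) 216\right) = 60 \left(-1080\right) = -64800$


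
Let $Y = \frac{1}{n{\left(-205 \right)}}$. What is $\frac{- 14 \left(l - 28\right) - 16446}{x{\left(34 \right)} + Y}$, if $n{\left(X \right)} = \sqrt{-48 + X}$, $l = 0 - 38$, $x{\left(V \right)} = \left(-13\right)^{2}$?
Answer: $- \frac{331837077}{3612967} - \frac{7761 i \sqrt{253}}{3612967} \approx -91.846 - 0.034168 i$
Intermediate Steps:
$x{\left(V \right)} = 169$
$l = -38$ ($l = 0 - 38 = -38$)
$Y = - \frac{i \sqrt{253}}{253}$ ($Y = \frac{1}{\sqrt{-48 - 205}} = \frac{1}{\sqrt{-253}} = \frac{1}{i \sqrt{253}} = - \frac{i \sqrt{253}}{253} \approx - 0.062869 i$)
$\frac{- 14 \left(l - 28\right) - 16446}{x{\left(34 \right)} + Y} = \frac{- 14 \left(-38 - 28\right) - 16446}{169 - \frac{i \sqrt{253}}{253}} = \frac{\left(-14\right) \left(-66\right) - 16446}{169 - \frac{i \sqrt{253}}{253}} = \frac{924 - 16446}{169 - \frac{i \sqrt{253}}{253}} = - \frac{15522}{169 - \frac{i \sqrt{253}}{253}}$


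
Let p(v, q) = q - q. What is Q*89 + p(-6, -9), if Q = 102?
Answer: 9078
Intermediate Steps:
p(v, q) = 0
Q*89 + p(-6, -9) = 102*89 + 0 = 9078 + 0 = 9078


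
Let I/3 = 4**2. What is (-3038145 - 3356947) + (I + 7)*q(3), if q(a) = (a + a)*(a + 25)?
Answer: -6385852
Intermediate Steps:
I = 48 (I = 3*4**2 = 3*16 = 48)
q(a) = 2*a*(25 + a) (q(a) = (2*a)*(25 + a) = 2*a*(25 + a))
(-3038145 - 3356947) + (I + 7)*q(3) = (-3038145 - 3356947) + (48 + 7)*(2*3*(25 + 3)) = -6395092 + 55*(2*3*28) = -6395092 + 55*168 = -6395092 + 9240 = -6385852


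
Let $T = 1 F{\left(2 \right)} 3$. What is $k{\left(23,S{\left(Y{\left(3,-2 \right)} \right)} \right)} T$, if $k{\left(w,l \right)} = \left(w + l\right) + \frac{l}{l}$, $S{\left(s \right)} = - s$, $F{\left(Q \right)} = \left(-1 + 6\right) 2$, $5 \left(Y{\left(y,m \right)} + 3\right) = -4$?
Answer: $834$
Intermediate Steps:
$Y{\left(y,m \right)} = - \frac{19}{5}$ ($Y{\left(y,m \right)} = -3 + \frac{1}{5} \left(-4\right) = -3 - \frac{4}{5} = - \frac{19}{5}$)
$F{\left(Q \right)} = 10$ ($F{\left(Q \right)} = 5 \cdot 2 = 10$)
$T = 30$ ($T = 1 \cdot 10 \cdot 3 = 10 \cdot 3 = 30$)
$k{\left(w,l \right)} = 1 + l + w$ ($k{\left(w,l \right)} = \left(l + w\right) + 1 = 1 + l + w$)
$k{\left(23,S{\left(Y{\left(3,-2 \right)} \right)} \right)} T = \left(1 - - \frac{19}{5} + 23\right) 30 = \left(1 + \frac{19}{5} + 23\right) 30 = \frac{139}{5} \cdot 30 = 834$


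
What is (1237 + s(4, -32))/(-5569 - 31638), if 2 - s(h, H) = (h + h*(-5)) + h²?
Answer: -1239/37207 ≈ -0.033300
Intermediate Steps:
s(h, H) = 2 - h² + 4*h (s(h, H) = 2 - ((h + h*(-5)) + h²) = 2 - ((h - 5*h) + h²) = 2 - (-4*h + h²) = 2 - (h² - 4*h) = 2 + (-h² + 4*h) = 2 - h² + 4*h)
(1237 + s(4, -32))/(-5569 - 31638) = (1237 + (2 - 1*4² + 4*4))/(-5569 - 31638) = (1237 + (2 - 1*16 + 16))/(-37207) = (1237 + (2 - 16 + 16))*(-1/37207) = (1237 + 2)*(-1/37207) = 1239*(-1/37207) = -1239/37207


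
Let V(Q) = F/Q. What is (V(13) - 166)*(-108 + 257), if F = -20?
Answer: -324522/13 ≈ -24963.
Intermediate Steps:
V(Q) = -20/Q
(V(13) - 166)*(-108 + 257) = (-20/13 - 166)*(-108 + 257) = (-20*1/13 - 166)*149 = (-20/13 - 166)*149 = -2178/13*149 = -324522/13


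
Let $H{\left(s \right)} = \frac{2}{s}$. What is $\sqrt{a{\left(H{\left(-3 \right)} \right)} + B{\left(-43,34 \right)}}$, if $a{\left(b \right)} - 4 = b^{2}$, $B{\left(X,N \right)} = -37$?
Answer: $\frac{i \sqrt{293}}{3} \approx 5.7057 i$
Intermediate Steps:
$a{\left(b \right)} = 4 + b^{2}$
$\sqrt{a{\left(H{\left(-3 \right)} \right)} + B{\left(-43,34 \right)}} = \sqrt{\left(4 + \left(\frac{2}{-3}\right)^{2}\right) - 37} = \sqrt{\left(4 + \left(2 \left(- \frac{1}{3}\right)\right)^{2}\right) - 37} = \sqrt{\left(4 + \left(- \frac{2}{3}\right)^{2}\right) - 37} = \sqrt{\left(4 + \frac{4}{9}\right) - 37} = \sqrt{\frac{40}{9} - 37} = \sqrt{- \frac{293}{9}} = \frac{i \sqrt{293}}{3}$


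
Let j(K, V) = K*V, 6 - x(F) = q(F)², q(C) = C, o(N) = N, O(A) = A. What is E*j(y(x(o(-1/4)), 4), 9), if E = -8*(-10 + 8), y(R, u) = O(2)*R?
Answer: 1710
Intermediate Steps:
x(F) = 6 - F²
y(R, u) = 2*R
E = 16 (E = -8*(-2) = 16)
E*j(y(x(o(-1/4)), 4), 9) = 16*((2*(6 - (-1/4)²))*9) = 16*((2*(6 - (-1*¼)²))*9) = 16*((2*(6 - (-¼)²))*9) = 16*((2*(6 - 1*1/16))*9) = 16*((2*(6 - 1/16))*9) = 16*((2*(95/16))*9) = 16*((95/8)*9) = 16*(855/8) = 1710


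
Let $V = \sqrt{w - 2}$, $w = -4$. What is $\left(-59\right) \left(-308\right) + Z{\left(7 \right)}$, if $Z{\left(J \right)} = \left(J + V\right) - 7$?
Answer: $18172 + i \sqrt{6} \approx 18172.0 + 2.4495 i$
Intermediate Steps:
$V = i \sqrt{6}$ ($V = \sqrt{-4 - 2} = \sqrt{-6} = i \sqrt{6} \approx 2.4495 i$)
$Z{\left(J \right)} = -7 + J + i \sqrt{6}$ ($Z{\left(J \right)} = \left(J + i \sqrt{6}\right) - 7 = -7 + J + i \sqrt{6}$)
$\left(-59\right) \left(-308\right) + Z{\left(7 \right)} = \left(-59\right) \left(-308\right) + \left(-7 + 7 + i \sqrt{6}\right) = 18172 + i \sqrt{6}$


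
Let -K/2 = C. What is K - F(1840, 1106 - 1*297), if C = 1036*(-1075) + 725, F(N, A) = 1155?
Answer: 2224795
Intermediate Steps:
C = -1112975 (C = -1113700 + 725 = -1112975)
K = 2225950 (K = -2*(-1112975) = 2225950)
K - F(1840, 1106 - 1*297) = 2225950 - 1*1155 = 2225950 - 1155 = 2224795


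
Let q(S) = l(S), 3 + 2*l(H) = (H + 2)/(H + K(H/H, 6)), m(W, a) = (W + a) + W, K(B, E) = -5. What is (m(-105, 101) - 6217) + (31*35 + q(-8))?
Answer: -136299/26 ≈ -5242.3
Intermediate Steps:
m(W, a) = a + 2*W
l(H) = -3/2 + (2 + H)/(2*(-5 + H)) (l(H) = -3/2 + ((H + 2)/(H - 5))/2 = -3/2 + ((2 + H)/(-5 + H))/2 = -3/2 + (2 + H)/(2*(-5 + H)))
q(S) = (17/2 - S)/(-5 + S)
(m(-105, 101) - 6217) + (31*35 + q(-8)) = ((101 + 2*(-105)) - 6217) + (31*35 + (17/2 - 1*(-8))/(-5 - 8)) = ((101 - 210) - 6217) + (1085 + (17/2 + 8)/(-13)) = (-109 - 6217) + (1085 - 1/13*33/2) = -6326 + (1085 - 33/26) = -6326 + 28177/26 = -136299/26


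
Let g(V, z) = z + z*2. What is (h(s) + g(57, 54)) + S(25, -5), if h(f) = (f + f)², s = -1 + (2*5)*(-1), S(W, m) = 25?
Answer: 671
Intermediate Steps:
g(V, z) = 3*z (g(V, z) = z + 2*z = 3*z)
s = -11 (s = -1 + 10*(-1) = -1 - 10 = -11)
h(f) = 4*f² (h(f) = (2*f)² = 4*f²)
(h(s) + g(57, 54)) + S(25, -5) = (4*(-11)² + 3*54) + 25 = (4*121 + 162) + 25 = (484 + 162) + 25 = 646 + 25 = 671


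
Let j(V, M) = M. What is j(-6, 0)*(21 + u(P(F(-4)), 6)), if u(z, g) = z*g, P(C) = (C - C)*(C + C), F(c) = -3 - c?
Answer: 0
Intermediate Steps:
P(C) = 0 (P(C) = 0*(2*C) = 0)
u(z, g) = g*z
j(-6, 0)*(21 + u(P(F(-4)), 6)) = 0*(21 + 6*0) = 0*(21 + 0) = 0*21 = 0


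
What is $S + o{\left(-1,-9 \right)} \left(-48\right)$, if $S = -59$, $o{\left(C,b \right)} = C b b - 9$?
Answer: $4261$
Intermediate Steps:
$o{\left(C,b \right)} = -9 + C b^{2}$ ($o{\left(C,b \right)} = C b^{2} - 9 = -9 + C b^{2}$)
$S + o{\left(-1,-9 \right)} \left(-48\right) = -59 + \left(-9 - \left(-9\right)^{2}\right) \left(-48\right) = -59 + \left(-9 - 81\right) \left(-48\right) = -59 - -4320 = -59 + 4320 = 4261$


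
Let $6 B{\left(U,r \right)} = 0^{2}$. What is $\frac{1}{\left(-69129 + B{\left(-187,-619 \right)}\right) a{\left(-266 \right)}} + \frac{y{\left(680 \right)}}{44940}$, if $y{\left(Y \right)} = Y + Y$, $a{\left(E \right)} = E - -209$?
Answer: $\frac{89315417}{2951324397} \approx 0.030263$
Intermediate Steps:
$B{\left(U,r \right)} = 0$ ($B{\left(U,r \right)} = \frac{0^{2}}{6} = \frac{1}{6} \cdot 0 = 0$)
$a{\left(E \right)} = 209 + E$ ($a{\left(E \right)} = E + 209 = 209 + E$)
$y{\left(Y \right)} = 2 Y$
$\frac{1}{\left(-69129 + B{\left(-187,-619 \right)}\right) a{\left(-266 \right)}} + \frac{y{\left(680 \right)}}{44940} = \frac{1}{\left(-69129 + 0\right) \left(209 - 266\right)} + \frac{2 \cdot 680}{44940} = \frac{1}{\left(-69129\right) \left(-57\right)} + 1360 \cdot \frac{1}{44940} = \left(- \frac{1}{69129}\right) \left(- \frac{1}{57}\right) + \frac{68}{2247} = \frac{1}{3940353} + \frac{68}{2247} = \frac{89315417}{2951324397}$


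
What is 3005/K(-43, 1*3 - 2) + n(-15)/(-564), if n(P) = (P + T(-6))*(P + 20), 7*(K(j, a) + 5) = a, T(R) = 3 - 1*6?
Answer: -494195/799 ≈ -618.52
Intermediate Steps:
T(R) = -3 (T(R) = 3 - 6 = -3)
K(j, a) = -5 + a/7
n(P) = (-3 + P)*(20 + P) (n(P) = (P - 3)*(P + 20) = (-3 + P)*(20 + P))
3005/K(-43, 1*3 - 2) + n(-15)/(-564) = 3005/(-5 + (1*3 - 2)/7) + (-60 + (-15)² + 17*(-15))/(-564) = 3005/(-5 + (3 - 2)/7) + (-60 + 225 - 255)*(-1/564) = 3005/(-5 + (⅐)*1) - 90*(-1/564) = 3005/(-5 + ⅐) + 15/94 = 3005/(-34/7) + 15/94 = 3005*(-7/34) + 15/94 = -21035/34 + 15/94 = -494195/799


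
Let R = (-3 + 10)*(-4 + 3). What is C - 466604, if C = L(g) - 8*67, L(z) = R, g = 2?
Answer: -467147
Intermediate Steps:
R = -7 (R = 7*(-1) = -7)
L(z) = -7
C = -543 (C = -7 - 8*67 = -7 - 536 = -543)
C - 466604 = -543 - 466604 = -467147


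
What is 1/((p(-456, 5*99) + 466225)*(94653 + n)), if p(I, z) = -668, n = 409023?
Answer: 1/234489887532 ≈ 4.2646e-12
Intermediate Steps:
1/((p(-456, 5*99) + 466225)*(94653 + n)) = 1/((-668 + 466225)*(94653 + 409023)) = 1/(465557*503676) = 1/234489887532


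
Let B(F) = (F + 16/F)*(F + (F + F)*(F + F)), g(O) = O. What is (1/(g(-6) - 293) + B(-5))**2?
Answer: 54252658084/89401 ≈ 6.0685e+5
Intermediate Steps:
B(F) = (F + 4*F**2)*(F + 16/F) (B(F) = (F + 16/F)*(F + (2*F)*(2*F)) = (F + 16/F)*(F + 4*F**2) = (F + 4*F**2)*(F + 16/F))
(1/(g(-6) - 293) + B(-5))**2 = (1/(-6 - 293) + (16 + (-5)**2 + 4*(-5)**3 + 64*(-5)))**2 = (1/(-299) + (16 + 25 + 4*(-125) - 320))**2 = (-1/299 + (16 + 25 - 500 - 320))**2 = (-1/299 - 779)**2 = (-232922/299)**2 = 54252658084/89401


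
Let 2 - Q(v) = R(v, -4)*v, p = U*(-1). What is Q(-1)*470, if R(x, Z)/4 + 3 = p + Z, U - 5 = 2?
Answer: -25380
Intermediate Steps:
U = 7 (U = 5 + 2 = 7)
p = -7 (p = 7*(-1) = -7)
R(x, Z) = -40 + 4*Z (R(x, Z) = -12 + 4*(-7 + Z) = -12 + (-28 + 4*Z) = -40 + 4*Z)
Q(v) = 2 + 56*v (Q(v) = 2 - (-40 + 4*(-4))*v = 2 - (-40 - 16)*v = 2 - (-56)*v = 2 + 56*v)
Q(-1)*470 = (2 + 56*(-1))*470 = (2 - 56)*470 = -54*470 = -25380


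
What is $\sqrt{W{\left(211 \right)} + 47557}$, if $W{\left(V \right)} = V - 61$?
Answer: $\sqrt{47707} \approx 218.42$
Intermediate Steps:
$W{\left(V \right)} = -61 + V$ ($W{\left(V \right)} = V - 61 = -61 + V$)
$\sqrt{W{\left(211 \right)} + 47557} = \sqrt{\left(-61 + 211\right) + 47557} = \sqrt{150 + 47557} = \sqrt{47707}$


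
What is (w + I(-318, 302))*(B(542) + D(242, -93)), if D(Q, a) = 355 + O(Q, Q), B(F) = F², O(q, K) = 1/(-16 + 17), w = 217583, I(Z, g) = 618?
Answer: 64177278120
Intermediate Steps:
O(q, K) = 1 (O(q, K) = 1/1 = 1)
D(Q, a) = 356 (D(Q, a) = 355 + 1 = 356)
(w + I(-318, 302))*(B(542) + D(242, -93)) = (217583 + 618)*(542² + 356) = 218201*(293764 + 356) = 218201*294120 = 64177278120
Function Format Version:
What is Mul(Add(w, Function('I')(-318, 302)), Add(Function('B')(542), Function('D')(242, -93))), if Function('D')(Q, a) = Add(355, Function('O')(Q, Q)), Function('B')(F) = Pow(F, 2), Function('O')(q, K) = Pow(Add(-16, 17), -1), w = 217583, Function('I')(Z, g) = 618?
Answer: 64177278120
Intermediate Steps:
Function('O')(q, K) = 1 (Function('O')(q, K) = Pow(1, -1) = 1)
Function('D')(Q, a) = 356 (Function('D')(Q, a) = Add(355, 1) = 356)
Mul(Add(w, Function('I')(-318, 302)), Add(Function('B')(542), Function('D')(242, -93))) = Mul(Add(217583, 618), Add(Pow(542, 2), 356)) = Mul(218201, Add(293764, 356)) = Mul(218201, 294120) = 64177278120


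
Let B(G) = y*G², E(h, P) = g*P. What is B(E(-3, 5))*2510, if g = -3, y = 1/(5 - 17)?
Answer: -94125/2 ≈ -47063.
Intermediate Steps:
y = -1/12 (y = 1/(-12) = -1/12 ≈ -0.083333)
E(h, P) = -3*P
B(G) = -G²/12
B(E(-3, 5))*2510 = -(-3*5)²/12*2510 = -1/12*(-15)²*2510 = -1/12*225*2510 = -75/4*2510 = -94125/2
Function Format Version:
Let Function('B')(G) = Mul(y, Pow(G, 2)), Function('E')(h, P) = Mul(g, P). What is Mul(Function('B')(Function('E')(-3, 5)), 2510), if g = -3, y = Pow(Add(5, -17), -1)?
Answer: Rational(-94125, 2) ≈ -47063.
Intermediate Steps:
y = Rational(-1, 12) (y = Pow(-12, -1) = Rational(-1, 12) ≈ -0.083333)
Function('E')(h, P) = Mul(-3, P)
Function('B')(G) = Mul(Rational(-1, 12), Pow(G, 2))
Mul(Function('B')(Function('E')(-3, 5)), 2510) = Mul(Mul(Rational(-1, 12), Pow(Mul(-3, 5), 2)), 2510) = Mul(Mul(Rational(-1, 12), Pow(-15, 2)), 2510) = Mul(Mul(Rational(-1, 12), 225), 2510) = Mul(Rational(-75, 4), 2510) = Rational(-94125, 2)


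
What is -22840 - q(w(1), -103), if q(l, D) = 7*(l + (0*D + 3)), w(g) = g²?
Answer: -22868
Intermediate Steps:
q(l, D) = 21 + 7*l (q(l, D) = 7*(l + (0 + 3)) = 7*(l + 3) = 7*(3 + l) = 21 + 7*l)
-22840 - q(w(1), -103) = -22840 - (21 + 7*1²) = -22840 - (21 + 7*1) = -22840 - (21 + 7) = -22840 - 1*28 = -22840 - 28 = -22868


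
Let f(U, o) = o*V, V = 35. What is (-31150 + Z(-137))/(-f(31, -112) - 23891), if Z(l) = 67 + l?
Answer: 4460/2853 ≈ 1.5633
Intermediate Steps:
f(U, o) = 35*o (f(U, o) = o*35 = 35*o)
(-31150 + Z(-137))/(-f(31, -112) - 23891) = (-31150 + (67 - 137))/(-35*(-112) - 23891) = (-31150 - 70)/(-1*(-3920) - 23891) = -31220/(3920 - 23891) = -31220/(-19971) = -31220*(-1/19971) = 4460/2853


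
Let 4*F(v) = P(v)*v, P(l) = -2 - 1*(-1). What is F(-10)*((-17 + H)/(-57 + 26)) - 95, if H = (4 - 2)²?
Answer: -5825/62 ≈ -93.952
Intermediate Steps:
P(l) = -1 (P(l) = -2 + 1 = -1)
F(v) = -v/4 (F(v) = (-v)/4 = -v/4)
H = 4 (H = 2² = 4)
F(-10)*((-17 + H)/(-57 + 26)) - 95 = (-¼*(-10))*((-17 + 4)/(-57 + 26)) - 95 = 5*(-13/(-31))/2 - 95 = 5*(-13*(-1/31))/2 - 95 = (5/2)*(13/31) - 95 = 65/62 - 95 = -5825/62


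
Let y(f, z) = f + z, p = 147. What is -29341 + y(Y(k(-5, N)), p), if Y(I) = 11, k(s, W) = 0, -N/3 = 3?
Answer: -29183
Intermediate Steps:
N = -9 (N = -3*3 = -9)
-29341 + y(Y(k(-5, N)), p) = -29341 + (11 + 147) = -29341 + 158 = -29183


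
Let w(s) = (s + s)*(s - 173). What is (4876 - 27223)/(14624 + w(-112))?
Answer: -22347/78464 ≈ -0.28481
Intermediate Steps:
w(s) = 2*s*(-173 + s) (w(s) = (2*s)*(-173 + s) = 2*s*(-173 + s))
(4876 - 27223)/(14624 + w(-112)) = (4876 - 27223)/(14624 + 2*(-112)*(-173 - 112)) = -22347/(14624 + 2*(-112)*(-285)) = -22347/(14624 + 63840) = -22347/78464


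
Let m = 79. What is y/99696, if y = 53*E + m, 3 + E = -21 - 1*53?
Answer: -667/16616 ≈ -0.040142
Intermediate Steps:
E = -77 (E = -3 + (-21 - 1*53) = -3 + (-21 - 53) = -3 - 74 = -77)
y = -4002 (y = 53*(-77) + 79 = -4081 + 79 = -4002)
y/99696 = -4002/99696 = -4002*1/99696 = -667/16616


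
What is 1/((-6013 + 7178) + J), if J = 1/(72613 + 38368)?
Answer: 110981/129292866 ≈ 0.00085837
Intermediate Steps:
J = 1/110981 ≈ 9.0105e-6
1/((-6013 + 7178) + J) = 1/((-6013 + 7178) + 1/110981) = 1/(1165 + 1/110981) = 1/(129292866/110981) = 110981/129292866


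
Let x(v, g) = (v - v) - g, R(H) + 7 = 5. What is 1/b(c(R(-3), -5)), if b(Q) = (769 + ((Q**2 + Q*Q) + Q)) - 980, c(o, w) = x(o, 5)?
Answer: -1/166 ≈ -0.0060241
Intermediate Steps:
R(H) = -2 (R(H) = -7 + 5 = -2)
x(v, g) = -g (x(v, g) = 0 - g = -g)
c(o, w) = -5 (c(o, w) = -1*5 = -5)
b(Q) = -211 + Q + 2*Q**2 (b(Q) = (769 + ((Q**2 + Q**2) + Q)) - 980 = (769 + (2*Q**2 + Q)) - 980 = (769 + (Q + 2*Q**2)) - 980 = (769 + Q + 2*Q**2) - 980 = -211 + Q + 2*Q**2)
1/b(c(R(-3), -5)) = 1/(-211 - 5 + 2*(-5)**2) = 1/(-211 - 5 + 2*25) = 1/(-211 - 5 + 50) = 1/(-166) = -1/166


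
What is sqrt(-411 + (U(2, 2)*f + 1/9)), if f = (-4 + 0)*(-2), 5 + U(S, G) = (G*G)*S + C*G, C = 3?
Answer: 5*I*sqrt(122)/3 ≈ 18.409*I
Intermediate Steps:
U(S, G) = -5 + 3*G + S*G**2 (U(S, G) = -5 + ((G*G)*S + 3*G) = -5 + (G**2*S + 3*G) = -5 + (S*G**2 + 3*G) = -5 + (3*G + S*G**2) = -5 + 3*G + S*G**2)
f = 8 (f = -4*(-2) = 8)
sqrt(-411 + (U(2, 2)*f + 1/9)) = sqrt(-411 + ((-5 + 3*2 + 2*2**2)*8 + 1/9)) = sqrt(-411 + ((-5 + 6 + 2*4)*8 + 1/9)) = sqrt(-411 + ((-5 + 6 + 8)*8 + 1/9)) = sqrt(-411 + (9*8 + 1/9)) = sqrt(-411 + (72 + 1/9)) = sqrt(-411 + 649/9) = sqrt(-3050/9) = 5*I*sqrt(122)/3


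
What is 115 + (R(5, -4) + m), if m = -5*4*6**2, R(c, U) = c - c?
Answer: -605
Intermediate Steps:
R(c, U) = 0
m = -720 (m = -20*36 = -720)
115 + (R(5, -4) + m) = 115 + (0 - 720) = 115 - 720 = -605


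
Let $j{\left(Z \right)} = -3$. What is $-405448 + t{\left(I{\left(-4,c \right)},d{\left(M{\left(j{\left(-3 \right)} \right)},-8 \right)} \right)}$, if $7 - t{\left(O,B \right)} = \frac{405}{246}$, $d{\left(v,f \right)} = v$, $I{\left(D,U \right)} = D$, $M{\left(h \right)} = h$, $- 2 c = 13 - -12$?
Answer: $- \frac{33246297}{82} \approx -4.0544 \cdot 10^{5}$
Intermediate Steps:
$c = - \frac{25}{2}$ ($c = - \frac{13 - -12}{2} = - \frac{13 + 12}{2} = \left(- \frac{1}{2}\right) 25 = - \frac{25}{2} \approx -12.5$)
$t{\left(O,B \right)} = \frac{439}{82}$ ($t{\left(O,B \right)} = 7 - \frac{405}{246} = 7 - 405 \cdot \frac{1}{246} = 7 - \frac{135}{82} = \frac{439}{82}$)
$-405448 + t{\left(I{\left(-4,c \right)},d{\left(M{\left(j{\left(-3 \right)} \right)},-8 \right)} \right)} = -405448 + \frac{439}{82} = - \frac{33246297}{82}$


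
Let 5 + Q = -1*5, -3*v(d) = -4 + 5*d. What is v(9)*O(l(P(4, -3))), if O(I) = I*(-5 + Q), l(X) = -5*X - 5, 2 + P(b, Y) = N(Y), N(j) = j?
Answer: 4100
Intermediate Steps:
P(b, Y) = -2 + Y
l(X) = -5 - 5*X
v(d) = 4/3 - 5*d/3 (v(d) = -(-4 + 5*d)/3 = 4/3 - 5*d/3)
Q = -10 (Q = -5 - 1*5 = -5 - 5 = -10)
O(I) = -15*I (O(I) = I*(-5 - 10) = I*(-15) = -15*I)
v(9)*O(l(P(4, -3))) = (4/3 - 5/3*9)*(-15*(-5 - 5*(-2 - 3))) = (4/3 - 15)*(-15*(-5 - 5*(-5))) = -(-205)*(-5 + 25) = -(-205)*20 = -41/3*(-300) = 4100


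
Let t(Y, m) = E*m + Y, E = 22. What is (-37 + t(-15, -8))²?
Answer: 51984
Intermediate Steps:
t(Y, m) = Y + 22*m (t(Y, m) = 22*m + Y = Y + 22*m)
(-37 + t(-15, -8))² = (-37 + (-15 + 22*(-8)))² = (-37 + (-15 - 176))² = (-37 - 191)² = (-228)² = 51984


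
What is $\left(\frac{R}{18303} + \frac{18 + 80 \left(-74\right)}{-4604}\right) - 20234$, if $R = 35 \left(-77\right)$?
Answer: $- \frac{852481552141}{42133506} \approx -20233.0$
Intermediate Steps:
$R = -2695$
$\left(\frac{R}{18303} + \frac{18 + 80 \left(-74\right)}{-4604}\right) - 20234 = \left(- \frac{2695}{18303} + \frac{18 + 80 \left(-74\right)}{-4604}\right) - 20234 = \left(\left(-2695\right) \frac{1}{18303} + \left(18 - 5920\right) \left(- \frac{1}{4604}\right)\right) - 20234 = \left(- \frac{2695}{18303} - - \frac{2951}{2302}\right) - 20234 = \left(- \frac{2695}{18303} + \frac{2951}{2302}\right) - 20234 = \frac{47808263}{42133506} - 20234 = - \frac{852481552141}{42133506}$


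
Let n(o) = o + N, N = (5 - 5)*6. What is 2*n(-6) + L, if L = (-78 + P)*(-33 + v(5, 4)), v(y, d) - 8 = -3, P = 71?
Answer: 184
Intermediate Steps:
v(y, d) = 5 (v(y, d) = 8 - 3 = 5)
N = 0 (N = 0*6 = 0)
n(o) = o (n(o) = o + 0 = o)
L = 196 (L = (-78 + 71)*(-33 + 5) = -7*(-28) = 196)
2*n(-6) + L = 2*(-6) + 196 = -12 + 196 = 184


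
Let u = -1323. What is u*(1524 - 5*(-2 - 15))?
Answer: -2128707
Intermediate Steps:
u*(1524 - 5*(-2 - 15)) = -1323*(1524 - 5*(-2 - 15)) = -1323*(1524 - 5*(-17)) = -1323*(1524 + 85) = -1323*1609 = -2128707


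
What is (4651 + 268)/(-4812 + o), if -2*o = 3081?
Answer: -9838/12705 ≈ -0.77434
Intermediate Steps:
o = -3081/2 (o = -½*3081 = -3081/2 ≈ -1540.5)
(4651 + 268)/(-4812 + o) = (4651 + 268)/(-4812 - 3081/2) = 4919/(-12705/2) = 4919*(-2/12705) = -9838/12705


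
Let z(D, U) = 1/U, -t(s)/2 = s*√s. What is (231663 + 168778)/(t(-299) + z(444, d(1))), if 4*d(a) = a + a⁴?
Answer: 400441/53461800 - 119731859*I*√299/53461800 ≈ 0.0074902 - 38.726*I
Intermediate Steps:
t(s) = -2*s^(3/2) (t(s) = -2*s*√s = -2*s^(3/2))
d(a) = a/4 + a⁴/4 (d(a) = (a + a⁴)/4 = a/4 + a⁴/4)
(231663 + 168778)/(t(-299) + z(444, d(1))) = (231663 + 168778)/(-(-598)*I*√299 + 1/((¼)*1*(1 + 1³))) = 400441/(-(-598)*I*√299 + 1/((¼)*1*(1 + 1))) = 400441/(598*I*√299 + 1/((¼)*1*2)) = 400441/(598*I*√299 + 1/(½)) = 400441/(598*I*√299 + 2) = 400441/(2 + 598*I*√299)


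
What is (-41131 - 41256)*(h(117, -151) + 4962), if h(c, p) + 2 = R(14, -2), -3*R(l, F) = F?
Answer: -1226083334/3 ≈ -4.0869e+8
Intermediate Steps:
R(l, F) = -F/3
h(c, p) = -4/3 (h(c, p) = -2 - 1/3*(-2) = -2 + 2/3 = -4/3)
(-41131 - 41256)*(h(117, -151) + 4962) = (-41131 - 41256)*(-4/3 + 4962) = -82387*14882/3 = -1226083334/3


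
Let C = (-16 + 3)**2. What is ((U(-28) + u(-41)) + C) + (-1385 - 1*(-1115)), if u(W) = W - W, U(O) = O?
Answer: -129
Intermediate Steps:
u(W) = 0
C = 169 (C = (-13)**2 = 169)
((U(-28) + u(-41)) + C) + (-1385 - 1*(-1115)) = ((-28 + 0) + 169) + (-1385 - 1*(-1115)) = (-28 + 169) + (-1385 + 1115) = 141 - 270 = -129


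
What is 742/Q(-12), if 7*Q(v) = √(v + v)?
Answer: -2597*I*√6/6 ≈ -1060.2*I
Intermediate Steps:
Q(v) = √2*√v/7 (Q(v) = √(v + v)/7 = √(2*v)/7 = (√2*√v)/7 = √2*√v/7)
742/Q(-12) = 742/((√2*√(-12)/7)) = 742/((√2*(2*I*√3)/7)) = 742/((2*I*√6/7)) = 742*(-7*I*√6/12) = -2597*I*√6/6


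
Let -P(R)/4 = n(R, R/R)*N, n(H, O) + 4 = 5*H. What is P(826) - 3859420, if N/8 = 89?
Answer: -15610268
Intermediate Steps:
N = 712 (N = 8*89 = 712)
n(H, O) = -4 + 5*H
P(R) = 11392 - 14240*R (P(R) = -4*(-4 + 5*R)*712 = -4*(-2848 + 3560*R) = 11392 - 14240*R)
P(826) - 3859420 = (11392 - 14240*826) - 3859420 = (11392 - 11762240) - 3859420 = -11750848 - 3859420 = -15610268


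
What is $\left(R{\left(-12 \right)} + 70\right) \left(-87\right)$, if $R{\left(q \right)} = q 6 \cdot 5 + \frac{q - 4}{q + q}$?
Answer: $25172$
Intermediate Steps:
$R{\left(q \right)} = 30 q + \frac{-4 + q}{2 q}$ ($R{\left(q \right)} = q 30 + \frac{-4 + q}{2 q} = 30 q + \left(-4 + q\right) \frac{1}{2 q} = 30 q + \frac{-4 + q}{2 q}$)
$\left(R{\left(-12 \right)} + 70\right) \left(-87\right) = \left(\left(\frac{1}{2} - \frac{2}{-12} + 30 \left(-12\right)\right) + 70\right) \left(-87\right) = \left(\left(\frac{1}{2} - - \frac{1}{6} - 360\right) + 70\right) \left(-87\right) = \left(\left(\frac{1}{2} + \frac{1}{6} - 360\right) + 70\right) \left(-87\right) = \left(- \frac{1078}{3} + 70\right) \left(-87\right) = \left(- \frac{868}{3}\right) \left(-87\right) = 25172$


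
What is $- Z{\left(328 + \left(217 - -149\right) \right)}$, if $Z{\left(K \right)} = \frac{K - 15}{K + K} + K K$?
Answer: $- \frac{668511447}{1388} \approx -4.8164 \cdot 10^{5}$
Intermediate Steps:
$Z{\left(K \right)} = K^{2} + \frac{-15 + K}{2 K}$ ($Z{\left(K \right)} = \frac{-15 + K}{2 K} + K^{2} = K^{2} + \frac{-15 + K}{2 K}$)
$- Z{\left(328 + \left(217 - -149\right) \right)} = - \frac{-15 + \left(328 + \left(217 - -149\right)\right) + 2 \left(328 + \left(217 - -149\right)\right)^{3}}{2 \left(328 + \left(217 - -149\right)\right)} = - \frac{-15 + \left(328 + \left(217 + 149\right)\right) + 2 \left(328 + \left(217 + 149\right)\right)^{3}}{2 \left(328 + \left(217 + 149\right)\right)} = - \frac{-15 + \left(328 + 366\right) + 2 \left(328 + 366\right)^{3}}{2 \left(328 + 366\right)} = - \frac{-15 + 694 + 2 \cdot 694^{3}}{2 \cdot 694} = - \frac{-15 + 694 + 2 \cdot 334255384}{2 \cdot 694} = - \frac{-15 + 694 + 668510768}{2 \cdot 694} = - \frac{668511447}{2 \cdot 694} = \left(-1\right) \frac{668511447}{1388} = - \frac{668511447}{1388}$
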